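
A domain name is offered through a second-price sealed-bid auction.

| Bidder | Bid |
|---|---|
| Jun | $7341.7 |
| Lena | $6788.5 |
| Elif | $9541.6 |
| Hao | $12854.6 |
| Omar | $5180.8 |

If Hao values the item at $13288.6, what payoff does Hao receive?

Highest bid: Hao at $12854.6, so Hao wins.
Second-highest bid: Elif at $9541.6 — that is the price the winner pays.
Hao's payoff = value − price = $13288.6 − $9541.6 = $3747.

$3747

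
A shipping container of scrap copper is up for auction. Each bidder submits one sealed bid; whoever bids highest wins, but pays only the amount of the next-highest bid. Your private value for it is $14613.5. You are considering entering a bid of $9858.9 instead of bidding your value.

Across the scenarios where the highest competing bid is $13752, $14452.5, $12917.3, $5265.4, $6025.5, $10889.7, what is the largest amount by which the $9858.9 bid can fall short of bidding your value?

$3723.8

$13752: truthful gives $861.5, deviation gives $0 → loss $861.5.
$14452.5: truthful gives $161, deviation gives $0 → loss $161.
$12917.3: truthful gives $1696.2, deviation gives $0 → loss $1696.2.
$5265.4: same outcome either way → loss $0.
$6025.5: same outcome either way → loss $0.
$10889.7: truthful gives $3723.8, deviation gives $0 → loss $3723.8.
Maximum loss: $3723.8.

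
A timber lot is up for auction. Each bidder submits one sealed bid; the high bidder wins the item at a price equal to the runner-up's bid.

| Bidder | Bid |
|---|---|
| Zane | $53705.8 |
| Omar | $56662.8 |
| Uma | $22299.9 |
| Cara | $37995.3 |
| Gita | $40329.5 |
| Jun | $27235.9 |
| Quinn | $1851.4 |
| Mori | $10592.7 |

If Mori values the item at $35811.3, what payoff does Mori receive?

Highest bid: Omar at $56662.8, so Omar wins.
Second-highest bid: Zane at $53705.8 — that is the price the winner pays.
Mori did not win, so Mori pays nothing and receives nothing: payoff $0.

$0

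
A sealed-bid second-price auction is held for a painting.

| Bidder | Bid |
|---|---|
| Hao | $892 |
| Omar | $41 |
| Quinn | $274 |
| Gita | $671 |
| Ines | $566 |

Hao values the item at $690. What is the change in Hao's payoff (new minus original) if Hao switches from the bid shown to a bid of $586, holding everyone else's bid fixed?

−$19

The highest bid among the other bidders is $671; Hao's bid doesn't change that.
Original bid $892: Hao is highest, pays the top rival bid $671; payoff $690 − $671 = $19.
Alternative bid $586: Hao is not highest (top rival bid is $671); payoff $0.
Change in payoff = $0 − ($19) = −$19.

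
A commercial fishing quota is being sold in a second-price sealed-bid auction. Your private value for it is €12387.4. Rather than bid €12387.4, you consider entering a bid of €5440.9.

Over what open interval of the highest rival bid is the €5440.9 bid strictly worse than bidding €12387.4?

If the competing bid is below €5440.9, both bids win at the same price — no difference.
If it is above €12387.4, both bids lose — no difference.
If it lies strictly between €5440.9 and €12387.4, bidding your value wins at a price below your value (positive payoff) while bidding €5440.9 loses (payoff 0).
So the deviation strictly hurts on the open interval (€5440.9, €12387.4).

(€5440.9, €12387.4)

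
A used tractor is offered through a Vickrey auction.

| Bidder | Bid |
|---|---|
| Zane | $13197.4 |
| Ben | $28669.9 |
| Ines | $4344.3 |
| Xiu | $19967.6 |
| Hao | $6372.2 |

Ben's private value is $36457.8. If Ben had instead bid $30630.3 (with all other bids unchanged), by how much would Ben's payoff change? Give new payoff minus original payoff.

$0

The highest bid among the other bidders is $19967.6; Ben's bid doesn't change that.
Original bid $28669.9: Ben is highest, pays the top rival bid $19967.6; payoff $36457.8 − $19967.6 = $16490.2.
Alternative bid $30630.3: Ben is highest, pays the top rival bid $19967.6; payoff $36457.8 − $19967.6 = $16490.2.
Change in payoff = $16490.2 − ($16490.2) = $0.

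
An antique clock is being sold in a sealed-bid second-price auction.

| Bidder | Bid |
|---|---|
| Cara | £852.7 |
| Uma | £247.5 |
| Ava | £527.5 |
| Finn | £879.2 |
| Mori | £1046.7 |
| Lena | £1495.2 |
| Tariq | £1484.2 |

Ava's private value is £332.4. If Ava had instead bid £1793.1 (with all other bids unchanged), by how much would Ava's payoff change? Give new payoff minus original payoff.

−£1162.8

The highest bid among the other bidders is £1495.2; Ava's bid doesn't change that.
Original bid £527.5: Ava is not highest (top rival bid is £1495.2); payoff £0.
Alternative bid £1793.1: Ava is highest, pays the top rival bid £1495.2; payoff £332.4 − £1495.2 = −£1162.8.
Change in payoff = −£1162.8 − (£0) = −£1162.8.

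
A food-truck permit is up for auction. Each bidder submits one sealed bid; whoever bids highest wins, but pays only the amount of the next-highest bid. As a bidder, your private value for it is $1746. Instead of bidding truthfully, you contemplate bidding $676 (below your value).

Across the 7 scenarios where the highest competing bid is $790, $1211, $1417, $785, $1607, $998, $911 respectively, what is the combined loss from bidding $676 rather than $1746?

The deviation costs you only when the competing bid falls strictly between $676 and $1746; elsewhere both bids give the same outcome.
$790: truthful payoff $956, deviation payoff $0 → loss $956.
$1211: truthful payoff $535, deviation payoff $0 → loss $535.
$1417: truthful payoff $329, deviation payoff $0 → loss $329.
$785: truthful payoff $961, deviation payoff $0 → loss $961.
$1607: truthful payoff $139, deviation payoff $0 → loss $139.
$998: truthful payoff $748, deviation payoff $0 → loss $748.
$911: truthful payoff $835, deviation payoff $0 → loss $835.
Total loss = $956 + $535 + $329 + $961 + $139 + $748 + $835 = $4503.

$4503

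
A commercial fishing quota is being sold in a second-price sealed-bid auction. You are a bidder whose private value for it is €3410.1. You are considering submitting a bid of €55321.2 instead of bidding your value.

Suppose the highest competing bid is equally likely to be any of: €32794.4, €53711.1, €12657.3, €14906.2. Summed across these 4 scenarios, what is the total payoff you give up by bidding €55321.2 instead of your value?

The deviation costs you only when the competing bid falls strictly between €3410.1 and €55321.2; elsewhere both bids give the same outcome.
€32794.4: truthful payoff €0, deviation payoff −€29384.3 → loss €29384.3.
€53711.1: truthful payoff €0, deviation payoff −€50301 → loss €50301.
€12657.3: truthful payoff €0, deviation payoff −€9247.2 → loss €9247.2.
€14906.2: truthful payoff €0, deviation payoff −€11496.1 → loss €11496.1.
Total loss = €29384.3 + €50301 + €9247.2 + €11496.1 = €100428.6.

€100428.6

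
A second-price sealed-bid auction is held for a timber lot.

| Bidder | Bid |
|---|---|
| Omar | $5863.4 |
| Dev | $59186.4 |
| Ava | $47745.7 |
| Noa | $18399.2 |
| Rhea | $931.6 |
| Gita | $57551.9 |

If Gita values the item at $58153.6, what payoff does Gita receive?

Highest bid: Dev at $59186.4, so Dev wins.
Second-highest bid: Gita at $57551.9 — that is the price the winner pays.
Gita did not win, so Gita pays nothing and receives nothing: payoff $0.

$0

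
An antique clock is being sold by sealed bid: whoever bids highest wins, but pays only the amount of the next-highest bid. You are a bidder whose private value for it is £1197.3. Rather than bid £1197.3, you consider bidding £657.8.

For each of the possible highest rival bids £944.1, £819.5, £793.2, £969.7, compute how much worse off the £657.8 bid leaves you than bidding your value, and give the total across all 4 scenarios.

£1262.7

The deviation costs you only when the competing bid falls strictly between £657.8 and £1197.3; elsewhere both bids give the same outcome.
£944.1: truthful payoff £253.2, deviation payoff £0 → loss £253.2.
£819.5: truthful payoff £377.8, deviation payoff £0 → loss £377.8.
£793.2: truthful payoff £404.1, deviation payoff £0 → loss £404.1.
£969.7: truthful payoff £227.6, deviation payoff £0 → loss £227.6.
Total loss = £253.2 + £377.8 + £404.1 + £227.6 = £1262.7.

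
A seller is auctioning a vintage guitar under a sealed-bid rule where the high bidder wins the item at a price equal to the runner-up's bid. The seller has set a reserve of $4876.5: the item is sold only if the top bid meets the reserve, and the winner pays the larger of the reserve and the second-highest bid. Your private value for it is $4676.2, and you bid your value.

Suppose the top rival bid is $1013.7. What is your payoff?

Your bid $4676.2 is the highest bid but falls below the reserve $4876.5, so the item goes unsold. Payoff $0.

$0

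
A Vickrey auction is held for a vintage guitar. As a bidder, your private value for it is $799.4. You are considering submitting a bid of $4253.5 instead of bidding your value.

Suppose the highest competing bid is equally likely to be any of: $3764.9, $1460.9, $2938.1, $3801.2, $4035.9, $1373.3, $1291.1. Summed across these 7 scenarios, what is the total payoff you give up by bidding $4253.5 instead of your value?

$13069.6

The deviation costs you only when the competing bid falls strictly between $799.4 and $4253.5; elsewhere both bids give the same outcome.
$3764.9: truthful payoff $0, deviation payoff −$2965.5 → loss $2965.5.
$1460.9: truthful payoff $0, deviation payoff −$661.5 → loss $661.5.
$2938.1: truthful payoff $0, deviation payoff −$2138.7 → loss $2138.7.
$3801.2: truthful payoff $0, deviation payoff −$3001.8 → loss $3001.8.
$4035.9: truthful payoff $0, deviation payoff −$3236.5 → loss $3236.5.
$1373.3: truthful payoff $0, deviation payoff −$573.9 → loss $573.9.
$1291.1: truthful payoff $0, deviation payoff −$491.7 → loss $491.7.
Total loss = $2965.5 + $661.5 + $2138.7 + $3001.8 + $3236.5 + $573.9 + $491.7 = $13069.6.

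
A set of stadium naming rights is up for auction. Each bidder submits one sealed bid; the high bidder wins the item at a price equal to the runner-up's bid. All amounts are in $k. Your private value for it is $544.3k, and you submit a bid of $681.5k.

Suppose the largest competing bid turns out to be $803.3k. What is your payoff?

$0k

Your bid $681.5k is below the highest competing bid $803.3k, so you lose.
A losing bidder pays nothing and receives nothing: payoff = $0k.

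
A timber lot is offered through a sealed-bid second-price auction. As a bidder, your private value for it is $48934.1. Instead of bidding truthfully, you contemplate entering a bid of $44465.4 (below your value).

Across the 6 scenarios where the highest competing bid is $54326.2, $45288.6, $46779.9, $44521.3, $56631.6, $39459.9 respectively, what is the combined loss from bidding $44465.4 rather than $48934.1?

$10212.5

The deviation costs you only when the competing bid falls strictly between $44465.4 and $48934.1; elsewhere both bids give the same outcome.
$54326.2: outcomes coincide → loss $0.
$45288.6: truthful payoff $3645.5, deviation payoff $0 → loss $3645.5.
$46779.9: truthful payoff $2154.2, deviation payoff $0 → loss $2154.2.
$44521.3: truthful payoff $4412.8, deviation payoff $0 → loss $4412.8.
$56631.6: outcomes coincide → loss $0.
$39459.9: outcomes coincide → loss $0.
Total loss = $3645.5 + $2154.2 + $4412.8 = $10212.5.
Because the price is fixed by the runner-up's bid, deviating from your value can only change a good outcome into a bad one — never the reverse.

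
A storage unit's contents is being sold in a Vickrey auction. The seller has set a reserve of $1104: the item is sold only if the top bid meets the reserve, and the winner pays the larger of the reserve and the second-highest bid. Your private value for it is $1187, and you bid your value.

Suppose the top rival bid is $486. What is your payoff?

Your bid $1187 is the highest and exceeds the reserve.
Price = max(second-highest bid, reserve) = max($486, $1104) = $1104.
Payoff = $1187 − $1104 = $83.

$83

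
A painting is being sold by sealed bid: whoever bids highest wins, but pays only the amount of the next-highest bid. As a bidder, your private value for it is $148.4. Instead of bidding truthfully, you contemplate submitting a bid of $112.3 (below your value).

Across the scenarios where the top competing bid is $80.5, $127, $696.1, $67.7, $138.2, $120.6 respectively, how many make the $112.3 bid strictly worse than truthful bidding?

The deviation hurts exactly when the highest competing bid lies strictly between $112.3 and $148.4 — underbidding then forfeits a profitable win.
$80.5: below both → same outcome either way.
$127: inside the interval → strictly worse (loss $21.4).
$696.1: above both → same outcome either way.
$67.7: below both → same outcome either way.
$138.2: inside the interval → strictly worse (loss $10.2).
$120.6: inside the interval → strictly worse (loss $27.8).
Count: 3.

3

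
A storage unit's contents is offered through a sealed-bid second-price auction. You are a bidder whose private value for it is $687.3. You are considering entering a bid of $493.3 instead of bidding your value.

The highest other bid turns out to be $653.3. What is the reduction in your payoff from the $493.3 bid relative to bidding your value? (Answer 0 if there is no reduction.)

Bidding your value $687.3: you win (since $687.3 > $653.3) and pay $653.3. Payoff $34.
Bidding $493.3: you lose. Payoff $0.
The competing bid $653.3 lies between your shaded bid and your value, so underbidding forfeits an item you could have won at a profitable price.
Loss from deviating = $34 − ($0) = $34.
In a second-price auction your bid sets only whether you win, not what you pay, so bidding your true value is weakly dominant.

$34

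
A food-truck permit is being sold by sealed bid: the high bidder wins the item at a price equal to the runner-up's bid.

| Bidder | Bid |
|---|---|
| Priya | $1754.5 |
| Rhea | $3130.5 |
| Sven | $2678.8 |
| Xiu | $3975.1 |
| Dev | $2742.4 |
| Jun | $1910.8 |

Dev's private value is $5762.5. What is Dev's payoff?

$0

Highest bid: Xiu at $3975.1, so Xiu wins.
Second-highest bid: Rhea at $3130.5 — that is the price the winner pays.
Dev did not win, so Dev pays nothing and receives nothing: payoff $0.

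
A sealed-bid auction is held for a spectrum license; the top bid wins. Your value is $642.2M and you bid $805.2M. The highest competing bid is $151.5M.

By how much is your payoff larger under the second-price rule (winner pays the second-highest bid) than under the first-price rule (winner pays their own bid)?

You have the highest bid, so you win under either rule.
Second-price: pay $151.5M → payoff $490.7M.
First-price: pay your own bid $805.2M → payoff −$163M.
Difference = $490.7M − (−$163M) = $653.7M.

$653.7M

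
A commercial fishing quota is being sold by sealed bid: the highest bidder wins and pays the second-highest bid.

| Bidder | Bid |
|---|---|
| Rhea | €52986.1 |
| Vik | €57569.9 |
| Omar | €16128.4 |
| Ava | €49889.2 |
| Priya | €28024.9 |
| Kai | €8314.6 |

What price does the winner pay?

€52986.1

Highest bid: Vik at €57569.9, so Vik wins.
Second-highest bid: Rhea at €52986.1 — that is the price the winner pays.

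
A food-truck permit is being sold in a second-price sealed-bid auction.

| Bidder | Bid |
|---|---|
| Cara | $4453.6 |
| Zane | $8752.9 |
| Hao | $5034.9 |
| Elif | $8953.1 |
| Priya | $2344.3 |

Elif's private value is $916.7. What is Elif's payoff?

−$7836.2

Highest bid: Elif at $8953.1, so Elif wins.
Second-highest bid: Zane at $8752.9 — that is the price the winner pays.
Elif's payoff = value − price = $916.7 − $8752.9 = −$7836.2.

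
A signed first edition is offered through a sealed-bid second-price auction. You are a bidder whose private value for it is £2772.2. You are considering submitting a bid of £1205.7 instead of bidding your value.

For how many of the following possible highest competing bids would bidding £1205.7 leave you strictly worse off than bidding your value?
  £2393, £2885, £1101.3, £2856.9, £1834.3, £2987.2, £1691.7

The deviation hurts exactly when the highest competing bid lies strictly between £1205.7 and £2772.2 — underbidding then forfeits a profitable win.
£2393: inside the interval → strictly worse (loss £379.2).
£2885: above both → same outcome either way.
£1101.3: below both → same outcome either way.
£2856.9: above both → same outcome either way.
£1834.3: inside the interval → strictly worse (loss £937.9).
£2987.2: above both → same outcome either way.
£1691.7: inside the interval → strictly worse (loss £1080.5).
Count: 3.

3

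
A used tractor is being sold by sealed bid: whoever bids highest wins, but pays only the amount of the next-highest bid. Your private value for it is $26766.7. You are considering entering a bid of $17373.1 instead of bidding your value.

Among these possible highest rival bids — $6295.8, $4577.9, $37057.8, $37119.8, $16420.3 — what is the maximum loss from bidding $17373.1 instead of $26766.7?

$0

$6295.8: same outcome either way → loss $0.
$4577.9: same outcome either way → loss $0.
$37057.8: same outcome either way → loss $0.
$37119.8: same outcome either way → loss $0.
$16420.3: same outcome either way → loss $0.
Maximum loss: $0.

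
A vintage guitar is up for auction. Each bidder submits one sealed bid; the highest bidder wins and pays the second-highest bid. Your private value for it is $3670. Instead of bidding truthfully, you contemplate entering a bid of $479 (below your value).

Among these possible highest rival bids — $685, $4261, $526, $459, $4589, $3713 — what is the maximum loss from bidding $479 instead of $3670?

$3144

$685: truthful gives $2985, deviation gives $0 → loss $2985.
$4261: same outcome either way → loss $0.
$526: truthful gives $3144, deviation gives $0 → loss $3144.
$459: same outcome either way → loss $0.
$4589: same outcome either way → loss $0.
$3713: same outcome either way → loss $0.
Maximum loss: $3144.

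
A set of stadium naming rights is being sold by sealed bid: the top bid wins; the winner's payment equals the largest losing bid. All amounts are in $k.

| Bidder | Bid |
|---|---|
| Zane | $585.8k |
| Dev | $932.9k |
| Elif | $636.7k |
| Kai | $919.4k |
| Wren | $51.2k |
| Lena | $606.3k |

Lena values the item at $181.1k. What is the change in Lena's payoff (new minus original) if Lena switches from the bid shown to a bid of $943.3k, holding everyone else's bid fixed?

The highest bid among the other bidders is $932.9k; Lena's bid doesn't change that.
Original bid $606.3k: Lena is not highest (top rival bid is $932.9k); payoff $0k.
Alternative bid $943.3k: Lena is highest, pays the top rival bid $932.9k; payoff $181.1k − $932.9k = −$751.8k.
Change in payoff = −$751.8k − ($0k) = −$751.8k.

−$751.8k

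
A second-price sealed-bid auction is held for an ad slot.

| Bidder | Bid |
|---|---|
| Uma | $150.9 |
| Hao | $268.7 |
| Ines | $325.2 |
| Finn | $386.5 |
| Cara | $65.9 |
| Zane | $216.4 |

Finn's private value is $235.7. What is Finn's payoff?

−$89.5

Highest bid: Finn at $386.5, so Finn wins.
Second-highest bid: Ines at $325.2 — that is the price the winner pays.
Finn's payoff = value − price = $235.7 − $325.2 = −$89.5.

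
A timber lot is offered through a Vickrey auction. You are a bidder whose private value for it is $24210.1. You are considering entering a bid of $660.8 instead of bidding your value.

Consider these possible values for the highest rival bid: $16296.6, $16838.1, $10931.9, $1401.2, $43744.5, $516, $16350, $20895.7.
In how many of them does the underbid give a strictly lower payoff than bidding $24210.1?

The deviation hurts exactly when the highest competing bid lies strictly between $660.8 and $24210.1 — underbidding then forfeits a profitable win.
$16296.6: inside the interval → strictly worse (loss $7913.5).
$16838.1: inside the interval → strictly worse (loss $7372).
$10931.9: inside the interval → strictly worse (loss $13278.2).
$1401.2: inside the interval → strictly worse (loss $22808.9).
$43744.5: above both → same outcome either way.
$516: below both → same outcome either way.
$16350: inside the interval → strictly worse (loss $7860.1).
$20895.7: inside the interval → strictly worse (loss $3314.4).
Count: 6.

6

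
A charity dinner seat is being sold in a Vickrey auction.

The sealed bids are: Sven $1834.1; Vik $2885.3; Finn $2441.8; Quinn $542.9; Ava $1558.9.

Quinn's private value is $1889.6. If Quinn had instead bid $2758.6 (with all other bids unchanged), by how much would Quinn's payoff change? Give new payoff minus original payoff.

$0

The highest bid among the other bidders is $2885.3; Quinn's bid doesn't change that.
Original bid $542.9: Quinn is not highest (top rival bid is $2885.3); payoff $0.
Alternative bid $2758.6: Quinn is not highest (top rival bid is $2885.3); payoff $0.
Change in payoff = $0 − ($0) = $0.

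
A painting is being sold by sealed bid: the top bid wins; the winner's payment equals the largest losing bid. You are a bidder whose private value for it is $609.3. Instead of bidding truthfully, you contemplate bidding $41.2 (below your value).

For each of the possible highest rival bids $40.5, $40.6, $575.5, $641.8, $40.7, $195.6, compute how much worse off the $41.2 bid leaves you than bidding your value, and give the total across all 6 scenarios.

The deviation costs you only when the competing bid falls strictly between $41.2 and $609.3; elsewhere both bids give the same outcome.
$40.5: outcomes coincide → loss $0.
$40.6: outcomes coincide → loss $0.
$575.5: truthful payoff $33.8, deviation payoff $0 → loss $33.8.
$641.8: outcomes coincide → loss $0.
$40.7: outcomes coincide → loss $0.
$195.6: truthful payoff $413.7, deviation payoff $0 → loss $413.7.
Total loss = $33.8 + $413.7 = $447.5.

$447.5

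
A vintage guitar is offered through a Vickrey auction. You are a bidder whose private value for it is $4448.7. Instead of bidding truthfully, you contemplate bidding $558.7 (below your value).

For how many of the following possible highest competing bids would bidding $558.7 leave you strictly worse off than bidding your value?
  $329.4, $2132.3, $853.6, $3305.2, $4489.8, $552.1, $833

The deviation hurts exactly when the highest competing bid lies strictly between $558.7 and $4448.7 — underbidding then forfeits a profitable win.
$329.4: below both → same outcome either way.
$2132.3: inside the interval → strictly worse (loss $2316.4).
$853.6: inside the interval → strictly worse (loss $3595.1).
$3305.2: inside the interval → strictly worse (loss $1143.5).
$4489.8: above both → same outcome either way.
$552.1: below both → same outcome either way.
$833: inside the interval → strictly worse (loss $3615.7).
Count: 4.

4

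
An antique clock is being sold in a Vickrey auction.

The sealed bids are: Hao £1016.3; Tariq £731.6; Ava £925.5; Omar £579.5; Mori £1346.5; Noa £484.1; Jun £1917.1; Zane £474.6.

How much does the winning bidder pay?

£1346.5

Highest bid: Jun at £1917.1, so Jun wins.
Second-highest bid: Mori at £1346.5 — that is the price the winner pays.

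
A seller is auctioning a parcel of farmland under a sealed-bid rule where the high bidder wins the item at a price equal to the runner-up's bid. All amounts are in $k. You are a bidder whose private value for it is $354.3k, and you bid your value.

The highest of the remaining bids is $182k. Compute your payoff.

Your bid $354.3k exceeds the highest competing bid $182k, so you win.
In a second-price auction the winner pays the second-highest bid, $182k.
Payoff = value − price = $354.3k − $182k = $172.3k.

$172.3k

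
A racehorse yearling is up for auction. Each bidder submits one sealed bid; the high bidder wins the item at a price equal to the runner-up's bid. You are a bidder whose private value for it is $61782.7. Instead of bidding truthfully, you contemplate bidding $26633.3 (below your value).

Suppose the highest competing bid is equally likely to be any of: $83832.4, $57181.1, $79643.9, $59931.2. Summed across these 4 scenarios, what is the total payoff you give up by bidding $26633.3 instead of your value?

The deviation costs you only when the competing bid falls strictly between $26633.3 and $61782.7; elsewhere both bids give the same outcome.
$83832.4: outcomes coincide → loss $0.
$57181.1: truthful payoff $4601.6, deviation payoff $0 → loss $4601.6.
$79643.9: outcomes coincide → loss $0.
$59931.2: truthful payoff $1851.5, deviation payoff $0 → loss $1851.5.
Total loss = $4601.6 + $1851.5 = $6453.1.
In a second-price auction your bid sets only whether you win, not what you pay, so bidding your true value is weakly dominant.

$6453.1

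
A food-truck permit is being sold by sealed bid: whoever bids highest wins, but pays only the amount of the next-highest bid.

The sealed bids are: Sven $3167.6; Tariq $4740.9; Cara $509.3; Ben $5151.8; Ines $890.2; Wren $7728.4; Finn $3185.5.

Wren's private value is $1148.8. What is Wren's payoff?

−$4003

Highest bid: Wren at $7728.4, so Wren wins.
Second-highest bid: Ben at $5151.8 — that is the price the winner pays.
Wren's payoff = value − price = $1148.8 − $5151.8 = −$4003.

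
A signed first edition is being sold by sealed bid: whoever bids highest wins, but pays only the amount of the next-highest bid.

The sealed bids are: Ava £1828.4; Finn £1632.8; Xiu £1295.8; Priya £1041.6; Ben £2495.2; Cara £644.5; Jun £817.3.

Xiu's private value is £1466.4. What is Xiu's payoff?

£0

Highest bid: Ben at £2495.2, so Ben wins.
Second-highest bid: Ava at £1828.4 — that is the price the winner pays.
Xiu did not win, so Xiu pays nothing and receives nothing: payoff £0.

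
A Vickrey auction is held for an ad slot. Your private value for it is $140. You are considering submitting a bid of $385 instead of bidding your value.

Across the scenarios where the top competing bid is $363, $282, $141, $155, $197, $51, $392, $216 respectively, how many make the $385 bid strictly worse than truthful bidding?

6

The deviation hurts exactly when the highest competing bid lies strictly between $140 and $385 — overbidding then wins at a price above your value.
$363: inside the interval → strictly worse (loss $223).
$282: inside the interval → strictly worse (loss $142).
$141: inside the interval → strictly worse (loss $1).
$155: inside the interval → strictly worse (loss $15).
$197: inside the interval → strictly worse (loss $57).
$51: below both → same outcome either way.
$392: above both → same outcome either way.
$216: inside the interval → strictly worse (loss $76).
Count: 6.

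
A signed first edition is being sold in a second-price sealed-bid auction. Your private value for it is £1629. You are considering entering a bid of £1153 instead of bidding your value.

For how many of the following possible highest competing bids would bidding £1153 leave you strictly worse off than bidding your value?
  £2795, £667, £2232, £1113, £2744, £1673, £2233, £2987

The deviation hurts exactly when the highest competing bid lies strictly between £1153 and £1629 — underbidding then forfeits a profitable win.
£2795: above both → same outcome either way.
£667: below both → same outcome either way.
£2232: above both → same outcome either way.
£1113: below both → same outcome either way.
£2744: above both → same outcome either way.
£1673: above both → same outcome either way.
£2233: above both → same outcome either way.
£2987: above both → same outcome either way.
Count: 0.

0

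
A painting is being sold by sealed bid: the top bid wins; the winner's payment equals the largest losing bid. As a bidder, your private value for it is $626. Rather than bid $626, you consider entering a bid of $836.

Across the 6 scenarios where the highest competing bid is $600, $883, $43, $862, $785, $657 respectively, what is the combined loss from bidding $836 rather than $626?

$190

The deviation costs you only when the competing bid falls strictly between $626 and $836; elsewhere both bids give the same outcome.
$600: outcomes coincide → loss $0.
$883: outcomes coincide → loss $0.
$43: outcomes coincide → loss $0.
$862: outcomes coincide → loss $0.
$785: truthful payoff $0, deviation payoff −$159 → loss $159.
$657: truthful payoff $0, deviation payoff −$31 → loss $31.
Total loss = $159 + $31 = $190.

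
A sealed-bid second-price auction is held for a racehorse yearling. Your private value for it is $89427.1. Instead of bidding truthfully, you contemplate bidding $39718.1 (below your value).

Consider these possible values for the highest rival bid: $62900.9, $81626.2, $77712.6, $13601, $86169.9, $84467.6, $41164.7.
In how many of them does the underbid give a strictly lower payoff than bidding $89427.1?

The deviation hurts exactly when the highest competing bid lies strictly between $39718.1 and $89427.1 — underbidding then forfeits a profitable win.
$62900.9: inside the interval → strictly worse (loss $26526.2).
$81626.2: inside the interval → strictly worse (loss $7800.9).
$77712.6: inside the interval → strictly worse (loss $11714.5).
$13601: below both → same outcome either way.
$86169.9: inside the interval → strictly worse (loss $3257.2).
$84467.6: inside the interval → strictly worse (loss $4959.5).
$41164.7: inside the interval → strictly worse (loss $48262.4).
Count: 6.

6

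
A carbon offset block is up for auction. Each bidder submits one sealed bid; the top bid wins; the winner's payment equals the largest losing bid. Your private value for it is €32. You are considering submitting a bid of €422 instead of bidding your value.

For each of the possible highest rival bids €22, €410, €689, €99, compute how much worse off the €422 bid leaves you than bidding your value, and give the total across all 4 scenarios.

€445

The deviation costs you only when the competing bid falls strictly between €32 and €422; elsewhere both bids give the same outcome.
€22: outcomes coincide → loss €0.
€410: truthful payoff €0, deviation payoff −€378 → loss €378.
€689: outcomes coincide → loss €0.
€99: truthful payoff €0, deviation payoff −€67 → loss €67.
Total loss = €378 + €67 = €445.
In a second-price auction your bid sets only whether you win, not what you pay, so bidding your true value is weakly dominant.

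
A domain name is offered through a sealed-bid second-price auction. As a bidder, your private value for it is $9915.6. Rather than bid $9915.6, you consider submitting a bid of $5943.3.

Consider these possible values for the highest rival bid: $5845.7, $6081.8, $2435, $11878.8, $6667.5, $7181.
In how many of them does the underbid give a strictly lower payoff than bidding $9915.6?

3

The deviation hurts exactly when the highest competing bid lies strictly between $5943.3 and $9915.6 — underbidding then forfeits a profitable win.
$5845.7: below both → same outcome either way.
$6081.8: inside the interval → strictly worse (loss $3833.8).
$2435: below both → same outcome either way.
$11878.8: above both → same outcome either way.
$6667.5: inside the interval → strictly worse (loss $3248.1).
$7181: inside the interval → strictly worse (loss $2734.6).
Count: 3.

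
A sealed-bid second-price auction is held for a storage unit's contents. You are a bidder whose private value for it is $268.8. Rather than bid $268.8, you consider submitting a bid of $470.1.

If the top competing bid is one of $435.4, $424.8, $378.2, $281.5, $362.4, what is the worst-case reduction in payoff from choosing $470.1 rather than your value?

$435.4: truthful gives $0, deviation gives −$166.6 → loss $166.6.
$424.8: truthful gives $0, deviation gives −$156 → loss $156.
$378.2: truthful gives $0, deviation gives −$109.4 → loss $109.4.
$281.5: truthful gives $0, deviation gives −$12.7 → loss $12.7.
$362.4: truthful gives $0, deviation gives −$93.6 → loss $93.6.
Maximum loss: $166.6.

$166.6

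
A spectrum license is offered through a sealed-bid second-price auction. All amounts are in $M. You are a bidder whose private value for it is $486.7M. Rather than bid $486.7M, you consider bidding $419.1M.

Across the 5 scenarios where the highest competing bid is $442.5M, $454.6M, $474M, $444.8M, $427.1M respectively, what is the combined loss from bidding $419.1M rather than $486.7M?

The deviation costs you only when the competing bid falls strictly between $419.1M and $486.7M; elsewhere both bids give the same outcome.
$442.5M: truthful payoff $44.2M, deviation payoff $0M → loss $44.2M.
$454.6M: truthful payoff $32.1M, deviation payoff $0M → loss $32.1M.
$474M: truthful payoff $12.7M, deviation payoff $0M → loss $12.7M.
$444.8M: truthful payoff $41.9M, deviation payoff $0M → loss $41.9M.
$427.1M: truthful payoff $59.6M, deviation payoff $0M → loss $59.6M.
Total loss = $44.2M + $32.1M + $12.7M + $41.9M + $59.6M = $190.5M.

$190.5M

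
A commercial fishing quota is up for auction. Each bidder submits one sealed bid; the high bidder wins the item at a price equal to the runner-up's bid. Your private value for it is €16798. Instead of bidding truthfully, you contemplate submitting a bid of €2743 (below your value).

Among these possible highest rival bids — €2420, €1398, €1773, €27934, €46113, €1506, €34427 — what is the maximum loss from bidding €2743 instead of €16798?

€0

€2420: same outcome either way → loss €0.
€1398: same outcome either way → loss €0.
€1773: same outcome either way → loss €0.
€27934: same outcome either way → loss €0.
€46113: same outcome either way → loss €0.
€1506: same outcome either way → loss €0.
€34427: same outcome either way → loss €0.
Maximum loss: €0.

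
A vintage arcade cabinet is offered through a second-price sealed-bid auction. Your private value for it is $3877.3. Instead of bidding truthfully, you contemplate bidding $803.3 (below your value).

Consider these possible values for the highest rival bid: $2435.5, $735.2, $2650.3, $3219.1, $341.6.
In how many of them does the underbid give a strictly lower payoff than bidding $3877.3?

The deviation hurts exactly when the highest competing bid lies strictly between $803.3 and $3877.3 — underbidding then forfeits a profitable win.
$2435.5: inside the interval → strictly worse (loss $1441.8).
$735.2: below both → same outcome either way.
$2650.3: inside the interval → strictly worse (loss $1227).
$3219.1: inside the interval → strictly worse (loss $658.2).
$341.6: below both → same outcome either way.
Count: 3.

3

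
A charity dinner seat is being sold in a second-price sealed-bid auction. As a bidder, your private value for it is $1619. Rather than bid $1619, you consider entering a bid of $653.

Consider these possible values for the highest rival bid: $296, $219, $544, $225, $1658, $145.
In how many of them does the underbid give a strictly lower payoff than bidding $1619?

The deviation hurts exactly when the highest competing bid lies strictly between $653 and $1619 — underbidding then forfeits a profitable win.
$296: below both → same outcome either way.
$219: below both → same outcome either way.
$544: below both → same outcome either way.
$225: below both → same outcome either way.
$1658: above both → same outcome either way.
$145: below both → same outcome either way.
Count: 0.

0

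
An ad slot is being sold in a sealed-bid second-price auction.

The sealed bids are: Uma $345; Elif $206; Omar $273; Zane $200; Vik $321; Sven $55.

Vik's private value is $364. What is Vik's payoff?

Highest bid: Uma at $345, so Uma wins.
Second-highest bid: Vik at $321 — that is the price the winner pays.
Vik did not win, so Vik pays nothing and receives nothing: payoff $0.

$0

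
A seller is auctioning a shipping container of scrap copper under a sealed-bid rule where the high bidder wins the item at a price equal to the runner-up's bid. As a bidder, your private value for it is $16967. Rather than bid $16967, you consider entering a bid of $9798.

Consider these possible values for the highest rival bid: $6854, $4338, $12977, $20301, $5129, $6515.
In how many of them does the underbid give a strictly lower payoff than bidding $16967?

1

The deviation hurts exactly when the highest competing bid lies strictly between $9798 and $16967 — underbidding then forfeits a profitable win.
$6854: below both → same outcome either way.
$4338: below both → same outcome either way.
$12977: inside the interval → strictly worse (loss $3990).
$20301: above both → same outcome either way.
$5129: below both → same outcome either way.
$6515: below both → same outcome either way.
Count: 1.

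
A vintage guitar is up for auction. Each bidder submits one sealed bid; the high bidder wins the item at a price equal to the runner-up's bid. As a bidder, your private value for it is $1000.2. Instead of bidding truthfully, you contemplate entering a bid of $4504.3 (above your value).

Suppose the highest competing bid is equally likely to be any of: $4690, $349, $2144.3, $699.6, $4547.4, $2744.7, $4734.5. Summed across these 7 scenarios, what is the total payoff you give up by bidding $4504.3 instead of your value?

$2888.6

The deviation costs you only when the competing bid falls strictly between $1000.2 and $4504.3; elsewhere both bids give the same outcome.
$4690: outcomes coincide → loss $0.
$349: outcomes coincide → loss $0.
$2144.3: truthful payoff $0, deviation payoff −$1144.1 → loss $1144.1.
$699.6: outcomes coincide → loss $0.
$4547.4: outcomes coincide → loss $0.
$2744.7: truthful payoff $0, deviation payoff −$1744.5 → loss $1744.5.
$4734.5: outcomes coincide → loss $0.
Total loss = $1144.1 + $1744.5 = $2888.6.
In a second-price auction your bid sets only whether you win, not what you pay, so bidding your true value is weakly dominant.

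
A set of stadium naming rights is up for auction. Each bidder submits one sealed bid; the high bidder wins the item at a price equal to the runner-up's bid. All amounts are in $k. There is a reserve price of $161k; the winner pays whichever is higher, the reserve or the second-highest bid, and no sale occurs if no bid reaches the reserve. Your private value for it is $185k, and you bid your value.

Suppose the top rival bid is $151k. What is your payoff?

$24k

Your bid $185k is the highest and exceeds the reserve.
Price = max(second-highest bid, reserve) = max($151k, $161k) = $161k.
Payoff = $185k − $161k = $24k.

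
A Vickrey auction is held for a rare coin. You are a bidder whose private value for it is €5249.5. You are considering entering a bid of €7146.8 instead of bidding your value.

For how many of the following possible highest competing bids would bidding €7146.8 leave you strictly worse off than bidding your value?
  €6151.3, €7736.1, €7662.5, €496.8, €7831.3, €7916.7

1

The deviation hurts exactly when the highest competing bid lies strictly between €5249.5 and €7146.8 — overbidding then wins at a price above your value.
€6151.3: inside the interval → strictly worse (loss €901.8).
€7736.1: above both → same outcome either way.
€7662.5: above both → same outcome either way.
€496.8: below both → same outcome either way.
€7831.3: above both → same outcome either way.
€7916.7: above both → same outcome either way.
Count: 1.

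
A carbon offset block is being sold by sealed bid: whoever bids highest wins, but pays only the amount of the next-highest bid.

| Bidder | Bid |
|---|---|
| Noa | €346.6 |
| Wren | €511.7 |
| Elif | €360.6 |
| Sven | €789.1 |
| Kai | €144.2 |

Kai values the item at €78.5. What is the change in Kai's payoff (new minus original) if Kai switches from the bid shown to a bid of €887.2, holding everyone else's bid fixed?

The highest bid among the other bidders is €789.1; Kai's bid doesn't change that.
Original bid €144.2: Kai is not highest (top rival bid is €789.1); payoff €0.
Alternative bid €887.2: Kai is highest, pays the top rival bid €789.1; payoff €78.5 − €789.1 = −€710.6.
Change in payoff = −€710.6 − (€0) = −€710.6.

−€710.6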